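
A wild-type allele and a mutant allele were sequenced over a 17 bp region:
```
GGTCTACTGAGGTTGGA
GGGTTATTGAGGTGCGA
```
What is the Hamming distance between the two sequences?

The sequences differ at sites 3, 4, 7, 14, 15 (1-based) — 5 in total.

5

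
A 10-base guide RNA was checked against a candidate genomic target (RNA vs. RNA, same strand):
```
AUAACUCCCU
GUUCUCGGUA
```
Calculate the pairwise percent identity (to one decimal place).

10.0%

9 positions differ (1, 3, 4, 5, 6, 7, 8, 9, 10), so 1 of 10 match: 1/10 = 10%.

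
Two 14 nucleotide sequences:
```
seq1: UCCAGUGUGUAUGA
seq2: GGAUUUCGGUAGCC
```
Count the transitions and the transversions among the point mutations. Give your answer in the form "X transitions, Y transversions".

0 transitions, 10 transversions

Mismatches (1-based):
base 1: U→G (pyrimidine→purine, transversion)
base 2: C→G (pyrimidine→purine, transversion)
base 3: C→A (pyrimidine→purine, transversion)
base 4: A→U (purine→pyrimidine, transversion)
base 5: G→U (purine→pyrimidine, transversion)
base 7: G→C (purine→pyrimidine, transversion)
base 8: U→G (pyrimidine→purine, transversion)
base 12: U→G (pyrimidine→purine, transversion)
base 13: G→C (purine→pyrimidine, transversion)
base 14: A→C (purine→pyrimidine, transversion)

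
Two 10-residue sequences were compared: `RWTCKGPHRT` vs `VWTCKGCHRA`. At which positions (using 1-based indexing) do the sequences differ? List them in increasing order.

1, 7, 10

Differences at position 1 (R→V), position 7 (P→C), position 10 (T→A).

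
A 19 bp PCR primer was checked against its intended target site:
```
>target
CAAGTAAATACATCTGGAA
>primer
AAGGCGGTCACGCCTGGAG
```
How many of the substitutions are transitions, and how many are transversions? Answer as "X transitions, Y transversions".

8 transitions, 2 transversions

Mismatches (1-based):
base 1: C→A (pyrimidine→purine, transversion)
base 3: A→G (purine→purine, transition)
base 5: T→C (pyrimidine→pyrimidine, transition)
base 6: A→G (purine→purine, transition)
base 7: A→G (purine→purine, transition)
base 8: A→T (purine→pyrimidine, transversion)
base 9: T→C (pyrimidine→pyrimidine, transition)
base 12: A→G (purine→purine, transition)
base 13: T→C (pyrimidine→pyrimidine, transition)
base 19: A→G (purine→purine, transition)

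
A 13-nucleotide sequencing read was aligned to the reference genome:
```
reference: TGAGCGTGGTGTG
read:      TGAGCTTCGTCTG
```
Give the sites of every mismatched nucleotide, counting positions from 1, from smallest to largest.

6, 8, 11

Scanning 1-based: 6: G/T; 8: G/C; 11: G/C.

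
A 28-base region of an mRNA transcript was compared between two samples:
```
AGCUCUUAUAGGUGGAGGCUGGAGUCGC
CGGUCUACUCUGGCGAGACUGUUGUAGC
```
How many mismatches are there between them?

12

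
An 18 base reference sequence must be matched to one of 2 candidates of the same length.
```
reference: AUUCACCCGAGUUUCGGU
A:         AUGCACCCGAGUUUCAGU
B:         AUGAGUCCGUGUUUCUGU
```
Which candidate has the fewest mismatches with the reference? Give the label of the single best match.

Hamming distances to reference — A: 2; B: 6.
Smallest is A with 2 mismatches.

A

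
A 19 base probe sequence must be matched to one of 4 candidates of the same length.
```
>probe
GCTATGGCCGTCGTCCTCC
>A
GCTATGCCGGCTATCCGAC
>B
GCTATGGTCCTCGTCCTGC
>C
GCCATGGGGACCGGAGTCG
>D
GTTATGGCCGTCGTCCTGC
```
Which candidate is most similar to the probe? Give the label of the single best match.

Hamming distances to probe — A: 7; B: 3; C: 9; D: 2.
Smallest is D with 2 mismatches.

D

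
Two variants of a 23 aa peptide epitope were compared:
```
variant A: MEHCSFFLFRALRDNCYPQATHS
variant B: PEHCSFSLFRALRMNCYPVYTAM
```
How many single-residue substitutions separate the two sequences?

Mismatches (1-based): residue 1: M→P; residue 7: F→S; residue 14: D→M; residue 19: Q→V; residue 20: A→Y; residue 22: H→A; residue 23: S→M.

7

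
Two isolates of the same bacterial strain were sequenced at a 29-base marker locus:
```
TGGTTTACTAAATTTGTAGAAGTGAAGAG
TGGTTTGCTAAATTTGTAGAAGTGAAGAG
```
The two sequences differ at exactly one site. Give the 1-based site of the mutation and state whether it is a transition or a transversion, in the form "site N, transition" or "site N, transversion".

site 7, transition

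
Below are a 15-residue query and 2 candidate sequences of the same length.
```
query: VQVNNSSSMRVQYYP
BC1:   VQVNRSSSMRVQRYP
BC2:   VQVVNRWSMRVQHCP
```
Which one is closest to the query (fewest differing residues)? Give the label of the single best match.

BC1 differs at 2 residues; BC2 differs at 5 residues. The closest is BC1.

BC1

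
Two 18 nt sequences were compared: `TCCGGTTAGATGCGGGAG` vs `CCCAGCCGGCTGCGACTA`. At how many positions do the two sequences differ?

10

Comparing position by position, 10 positions differ: 1 (T/C), 4 (G/A), 6 (T/C), 7 (T/C), 8 (A/G), 10 (A/C), 15 (G/A), 16 (G/C), 17 (A/T), 18 (G/A).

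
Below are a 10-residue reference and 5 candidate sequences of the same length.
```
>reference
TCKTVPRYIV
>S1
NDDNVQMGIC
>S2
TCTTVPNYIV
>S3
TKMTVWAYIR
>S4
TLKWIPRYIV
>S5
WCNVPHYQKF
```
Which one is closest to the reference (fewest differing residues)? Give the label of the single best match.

S1 differs at 8 residues; S2 differs at 2 residues; S3 differs at 5 residues; S4 differs at 3 residues; S5 differs at 9 residues. The closest is S2.

S2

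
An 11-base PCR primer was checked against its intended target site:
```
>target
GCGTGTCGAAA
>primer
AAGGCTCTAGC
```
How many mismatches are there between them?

The sequences differ at sites 1, 2, 4, 5, 8, 10, 11 (1-based) — 7 in total.

7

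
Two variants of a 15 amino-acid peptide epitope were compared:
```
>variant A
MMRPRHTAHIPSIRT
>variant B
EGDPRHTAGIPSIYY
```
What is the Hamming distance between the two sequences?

6

Mismatches (1-based): position 1: M→E; position 2: M→G; position 3: R→D; position 9: H→G; position 14: R→Y; position 15: T→Y.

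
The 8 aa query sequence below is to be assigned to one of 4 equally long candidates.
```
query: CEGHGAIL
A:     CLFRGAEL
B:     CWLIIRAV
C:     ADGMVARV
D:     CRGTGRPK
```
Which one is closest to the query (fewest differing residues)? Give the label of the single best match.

Hamming distances to query — A: 4; B: 7; C: 6; D: 5.
Smallest is A with 4 mismatches.

A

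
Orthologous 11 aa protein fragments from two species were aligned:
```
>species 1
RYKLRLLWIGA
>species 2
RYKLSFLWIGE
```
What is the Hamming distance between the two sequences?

Mismatches (1-based): residue 5: R→S; residue 6: L→F; residue 11: A→E.

3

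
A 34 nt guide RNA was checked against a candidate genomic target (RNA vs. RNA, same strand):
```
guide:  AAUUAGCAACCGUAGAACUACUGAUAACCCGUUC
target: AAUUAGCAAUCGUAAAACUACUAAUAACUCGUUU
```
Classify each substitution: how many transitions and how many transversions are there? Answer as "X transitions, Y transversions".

5 transitions, 0 transversions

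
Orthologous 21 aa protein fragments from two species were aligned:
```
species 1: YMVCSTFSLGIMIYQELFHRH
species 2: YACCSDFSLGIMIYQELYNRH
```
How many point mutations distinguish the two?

5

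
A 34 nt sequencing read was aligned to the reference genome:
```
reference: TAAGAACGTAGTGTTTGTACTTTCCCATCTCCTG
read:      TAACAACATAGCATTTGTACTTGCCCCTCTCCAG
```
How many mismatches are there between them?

The sequences differ at positions 4, 8, 12, 13, 23, 27, 33 (1-based) — 7 in total.

7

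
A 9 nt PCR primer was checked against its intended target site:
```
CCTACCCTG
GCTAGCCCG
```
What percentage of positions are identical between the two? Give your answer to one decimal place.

3 positions differ (1, 5, 8), so 6 of 9 match: 6/9 = 66.67%.

66.7%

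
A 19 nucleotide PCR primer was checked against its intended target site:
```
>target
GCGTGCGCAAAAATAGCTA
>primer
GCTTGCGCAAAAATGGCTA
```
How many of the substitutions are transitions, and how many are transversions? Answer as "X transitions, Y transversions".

Transitions (purine↔purine or pyrimidine↔pyrimidine): 15 A→G.
Transversions (purine↔pyrimidine): 3 G→T.

1 transition, 1 transversion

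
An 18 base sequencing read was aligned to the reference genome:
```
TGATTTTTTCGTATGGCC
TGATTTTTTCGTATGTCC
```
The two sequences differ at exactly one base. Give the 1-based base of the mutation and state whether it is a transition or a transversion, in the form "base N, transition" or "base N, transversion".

The sequences differ only at base 16: G→T (purine→pyrimidine), a transversion.

base 16, transversion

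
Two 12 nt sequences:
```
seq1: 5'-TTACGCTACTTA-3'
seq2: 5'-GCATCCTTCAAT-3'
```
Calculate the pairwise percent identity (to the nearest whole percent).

8 positions differ (1, 2, 4, 5, 8, 10, 11, 12), so 4 of 12 match: 4/12 = 33.33%.

33%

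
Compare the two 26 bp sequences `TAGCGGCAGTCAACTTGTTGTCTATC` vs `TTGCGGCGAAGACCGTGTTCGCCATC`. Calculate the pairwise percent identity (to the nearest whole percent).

10 positions differ (2, 8, 9, 10, 11, 13, 15, 20, 21, 23), so 16 of 26 match: 16/26 = 61.54%.

62%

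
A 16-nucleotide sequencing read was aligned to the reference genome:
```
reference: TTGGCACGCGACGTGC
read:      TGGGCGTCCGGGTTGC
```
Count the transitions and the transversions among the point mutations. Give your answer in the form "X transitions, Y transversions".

Transitions (purine↔purine or pyrimidine↔pyrimidine): 6 A→G, 7 C→T, 11 A→G.
Transversions (purine↔pyrimidine): 2 T→G, 8 G→C, 12 C→G, 13 G→T.

3 transitions, 4 transversions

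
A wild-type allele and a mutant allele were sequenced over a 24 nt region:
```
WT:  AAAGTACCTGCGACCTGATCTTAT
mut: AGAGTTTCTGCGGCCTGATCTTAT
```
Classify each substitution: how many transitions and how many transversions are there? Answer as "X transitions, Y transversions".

3 transitions, 1 transversion

Mismatches (1-based):
position 2: A→G (purine→purine, transition)
position 6: A→T (purine→pyrimidine, transversion)
position 7: C→T (pyrimidine→pyrimidine, transition)
position 13: A→G (purine→purine, transition)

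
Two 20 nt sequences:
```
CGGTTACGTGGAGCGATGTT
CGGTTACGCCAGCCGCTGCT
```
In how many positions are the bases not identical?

7

The sequences differ at positions 9, 10, 11, 12, 13, 16, 19 (1-based) — 7 in total.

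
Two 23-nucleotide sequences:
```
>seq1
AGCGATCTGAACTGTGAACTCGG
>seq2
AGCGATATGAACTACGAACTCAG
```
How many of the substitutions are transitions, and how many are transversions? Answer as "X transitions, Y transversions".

3 transitions, 1 transversion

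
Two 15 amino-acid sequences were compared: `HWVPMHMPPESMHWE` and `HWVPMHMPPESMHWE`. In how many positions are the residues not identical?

No positions differ; the sequences are identical.

0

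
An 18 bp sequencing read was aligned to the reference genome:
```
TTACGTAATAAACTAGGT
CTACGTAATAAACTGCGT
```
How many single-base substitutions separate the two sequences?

3

Mismatches (1-based): position 1: T→C; position 15: A→G; position 16: G→C.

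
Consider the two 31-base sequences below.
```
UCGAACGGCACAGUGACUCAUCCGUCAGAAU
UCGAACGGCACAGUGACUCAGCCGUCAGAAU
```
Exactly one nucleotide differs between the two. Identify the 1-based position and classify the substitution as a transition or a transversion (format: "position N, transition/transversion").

position 21, transversion

The sequences differ only at position 21: U→G (pyrimidine→purine), a transversion.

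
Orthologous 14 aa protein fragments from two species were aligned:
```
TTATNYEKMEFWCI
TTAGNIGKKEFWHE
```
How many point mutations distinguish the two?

6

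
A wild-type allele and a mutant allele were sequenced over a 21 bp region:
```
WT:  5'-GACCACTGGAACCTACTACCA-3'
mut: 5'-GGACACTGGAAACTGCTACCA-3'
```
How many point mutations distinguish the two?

Comparing position by position, 4 bases differ: 2 (A/G), 3 (C/A), 12 (C/A), 15 (A/G).

4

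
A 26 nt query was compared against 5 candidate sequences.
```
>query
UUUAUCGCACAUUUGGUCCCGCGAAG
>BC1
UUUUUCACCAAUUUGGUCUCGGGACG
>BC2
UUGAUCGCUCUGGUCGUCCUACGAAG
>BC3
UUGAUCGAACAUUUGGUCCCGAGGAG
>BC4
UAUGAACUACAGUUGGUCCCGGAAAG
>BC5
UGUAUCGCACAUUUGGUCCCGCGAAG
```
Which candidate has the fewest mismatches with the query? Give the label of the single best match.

Hamming distances to query — BC1: 7; BC2: 8; BC3: 4; BC4: 9; BC5: 1.
Smallest is BC5 with 1 mismatch.

BC5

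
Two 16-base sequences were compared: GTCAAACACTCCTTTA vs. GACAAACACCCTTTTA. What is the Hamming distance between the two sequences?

Comparing position by position, 3 sites differ: 2 (T/A), 10 (T/C), 12 (C/T).

3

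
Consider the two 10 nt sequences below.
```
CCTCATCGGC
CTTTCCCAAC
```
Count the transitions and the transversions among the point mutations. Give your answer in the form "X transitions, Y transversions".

Mismatches (1-based):
position 2: C→T (pyrimidine→pyrimidine, transition)
position 4: C→T (pyrimidine→pyrimidine, transition)
position 5: A→C (purine→pyrimidine, transversion)
position 6: T→C (pyrimidine→pyrimidine, transition)
position 8: G→A (purine→purine, transition)
position 9: G→A (purine→purine, transition)

5 transitions, 1 transversion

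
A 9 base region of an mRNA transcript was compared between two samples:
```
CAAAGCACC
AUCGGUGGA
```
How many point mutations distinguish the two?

Comparing position by position, 8 positions differ: 1 (C/A), 2 (A/U), 3 (A/C), 4 (A/G), 6 (C/U), 7 (A/G), 8 (C/G), 9 (C/A).

8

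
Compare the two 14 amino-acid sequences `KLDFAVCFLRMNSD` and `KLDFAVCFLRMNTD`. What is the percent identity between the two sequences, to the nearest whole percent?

93%

Mismatch at position 13 (1-based): 1 of 14.
Identical positions: 13/14 = 92.86% → 93%.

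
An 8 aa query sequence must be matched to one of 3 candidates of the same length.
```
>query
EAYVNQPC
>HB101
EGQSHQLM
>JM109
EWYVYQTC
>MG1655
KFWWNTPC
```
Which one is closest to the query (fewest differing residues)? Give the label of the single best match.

JM109

HB101 differs at 6 residues; JM109 differs at 3 residues; MG1655 differs at 5 residues. The closest is JM109.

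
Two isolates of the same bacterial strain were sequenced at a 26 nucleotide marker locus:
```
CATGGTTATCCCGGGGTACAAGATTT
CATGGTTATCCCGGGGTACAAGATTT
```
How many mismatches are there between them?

0

The two sequences are identical at every position.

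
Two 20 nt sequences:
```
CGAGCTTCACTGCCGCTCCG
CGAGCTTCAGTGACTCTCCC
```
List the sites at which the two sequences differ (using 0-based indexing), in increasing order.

9, 12, 14, 19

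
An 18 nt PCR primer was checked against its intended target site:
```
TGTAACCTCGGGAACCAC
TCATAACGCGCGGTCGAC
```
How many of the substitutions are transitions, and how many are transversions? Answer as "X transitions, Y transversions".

1 transition, 8 transversions

Mismatches (1-based):
site 2: G→C (purine→pyrimidine, transversion)
site 3: T→A (pyrimidine→purine, transversion)
site 4: A→T (purine→pyrimidine, transversion)
site 6: C→A (pyrimidine→purine, transversion)
site 8: T→G (pyrimidine→purine, transversion)
site 11: G→C (purine→pyrimidine, transversion)
site 13: A→G (purine→purine, transition)
site 14: A→T (purine→pyrimidine, transversion)
site 16: C→G (pyrimidine→purine, transversion)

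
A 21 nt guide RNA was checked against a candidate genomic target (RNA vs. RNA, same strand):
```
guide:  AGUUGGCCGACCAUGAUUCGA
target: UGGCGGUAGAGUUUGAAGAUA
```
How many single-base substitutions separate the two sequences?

Comparing position by position, 12 positions differ: 1 (A/U), 3 (U/G), 4 (U/C), 7 (C/U), 8 (C/A), 11 (C/G), 12 (C/U), 13 (A/U), 17 (U/A), 18 (U/G), 19 (C/A), 20 (G/U).

12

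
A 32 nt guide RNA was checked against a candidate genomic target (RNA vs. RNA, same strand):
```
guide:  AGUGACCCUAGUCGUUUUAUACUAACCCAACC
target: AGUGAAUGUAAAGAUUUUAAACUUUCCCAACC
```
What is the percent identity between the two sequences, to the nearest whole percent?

69%

10 positions differ (6, 7, 8, 11, 12, 13, 14, 20, 24, 25), so 22 of 32 match: 22/32 = 68.75%.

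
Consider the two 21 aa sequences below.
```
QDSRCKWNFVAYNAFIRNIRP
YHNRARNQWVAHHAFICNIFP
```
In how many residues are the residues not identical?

The sequences differ at residues 1, 2, 3, 5, 6, 7, 8, 9, 12, 13, 17, 20 (1-based) — 12 in total.

12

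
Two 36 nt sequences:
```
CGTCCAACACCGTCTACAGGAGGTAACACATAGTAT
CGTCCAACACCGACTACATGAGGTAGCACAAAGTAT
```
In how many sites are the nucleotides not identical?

4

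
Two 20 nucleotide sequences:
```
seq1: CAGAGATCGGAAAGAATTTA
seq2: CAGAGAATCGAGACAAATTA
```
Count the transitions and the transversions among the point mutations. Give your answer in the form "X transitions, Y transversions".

Mismatches (1-based):
base 7: T→A (pyrimidine→purine, transversion)
base 8: C→T (pyrimidine→pyrimidine, transition)
base 9: G→C (purine→pyrimidine, transversion)
base 12: A→G (purine→purine, transition)
base 14: G→C (purine→pyrimidine, transversion)
base 17: T→A (pyrimidine→purine, transversion)

2 transitions, 4 transversions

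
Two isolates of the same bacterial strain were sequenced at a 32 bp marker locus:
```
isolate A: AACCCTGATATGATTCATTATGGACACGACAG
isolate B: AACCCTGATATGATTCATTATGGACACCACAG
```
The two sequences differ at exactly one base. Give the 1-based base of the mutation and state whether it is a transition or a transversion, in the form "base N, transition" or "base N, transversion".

Base 28 changes G→C. G is a purine and C is a pyrimidine, so this is a transversion.

base 28, transversion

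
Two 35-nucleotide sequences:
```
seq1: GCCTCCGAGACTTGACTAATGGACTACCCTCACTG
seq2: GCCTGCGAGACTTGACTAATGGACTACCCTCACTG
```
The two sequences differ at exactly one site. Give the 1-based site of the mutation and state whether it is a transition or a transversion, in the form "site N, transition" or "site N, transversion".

Site 5 changes C→G. C is a pyrimidine and G is a purine, so this is a transversion.

site 5, transversion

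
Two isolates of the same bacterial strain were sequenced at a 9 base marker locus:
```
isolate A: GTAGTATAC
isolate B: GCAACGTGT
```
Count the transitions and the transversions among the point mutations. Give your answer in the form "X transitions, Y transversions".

Mismatches (1-based):
position 2: T→C (pyrimidine→pyrimidine, transition)
position 4: G→A (purine→purine, transition)
position 5: T→C (pyrimidine→pyrimidine, transition)
position 6: A→G (purine→purine, transition)
position 8: A→G (purine→purine, transition)
position 9: C→T (pyrimidine→pyrimidine, transition)

6 transitions, 0 transversions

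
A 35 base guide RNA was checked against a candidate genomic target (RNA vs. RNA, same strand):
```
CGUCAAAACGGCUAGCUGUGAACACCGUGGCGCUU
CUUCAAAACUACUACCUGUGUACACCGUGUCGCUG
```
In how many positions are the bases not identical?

Mismatches (1-based): position 2: G→U; position 10: G→U; position 11: G→A; position 15: G→C; position 21: A→U; position 30: G→U; position 35: U→G.

7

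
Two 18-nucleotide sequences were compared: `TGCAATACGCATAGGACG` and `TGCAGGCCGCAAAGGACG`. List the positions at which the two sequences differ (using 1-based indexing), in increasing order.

5, 6, 7, 12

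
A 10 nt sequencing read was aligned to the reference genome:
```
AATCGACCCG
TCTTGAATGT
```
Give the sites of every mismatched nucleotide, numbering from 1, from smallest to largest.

Differences at site 1 (A→T), site 2 (A→C), site 4 (C→T), site 7 (C→A), site 8 (C→T), site 9 (C→G), site 10 (G→T).

1, 2, 4, 7, 8, 9, 10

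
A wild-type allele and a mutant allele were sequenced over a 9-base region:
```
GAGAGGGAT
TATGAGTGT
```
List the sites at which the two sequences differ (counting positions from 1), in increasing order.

1, 3, 4, 5, 7, 8

Differences at site 1 (G→T), site 3 (G→T), site 4 (A→G), site 5 (G→A), site 7 (G→T), site 8 (A→G).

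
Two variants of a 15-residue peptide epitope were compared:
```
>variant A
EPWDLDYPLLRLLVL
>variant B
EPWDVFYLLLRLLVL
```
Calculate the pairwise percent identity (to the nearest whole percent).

3 positions differ (5, 6, 8), so 12 of 15 match: 12/15 = 80%.

80%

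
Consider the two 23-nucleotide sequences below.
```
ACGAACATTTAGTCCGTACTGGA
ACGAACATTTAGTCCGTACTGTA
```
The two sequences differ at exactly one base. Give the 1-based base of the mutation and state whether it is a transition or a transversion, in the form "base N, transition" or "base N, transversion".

base 22, transversion

Base 22 changes G→T. G is a purine and T is a pyrimidine, so this is a transversion.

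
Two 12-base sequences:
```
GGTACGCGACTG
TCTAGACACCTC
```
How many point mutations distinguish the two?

7

Mismatches (1-based): site 1: G→T; site 2: G→C; site 5: C→G; site 6: G→A; site 8: G→A; site 9: A→C; site 12: G→C.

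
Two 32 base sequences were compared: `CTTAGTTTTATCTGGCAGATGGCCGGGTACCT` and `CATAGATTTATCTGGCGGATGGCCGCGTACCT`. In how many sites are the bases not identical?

4

Mismatches (1-based): site 2: T→A; site 6: T→A; site 17: A→G; site 26: G→C.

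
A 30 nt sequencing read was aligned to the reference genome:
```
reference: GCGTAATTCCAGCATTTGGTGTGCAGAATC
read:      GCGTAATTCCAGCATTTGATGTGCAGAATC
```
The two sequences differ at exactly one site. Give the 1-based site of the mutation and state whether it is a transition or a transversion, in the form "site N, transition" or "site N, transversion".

site 19, transition

The sequences differ only at site 19: G→A (purine→purine), a transition.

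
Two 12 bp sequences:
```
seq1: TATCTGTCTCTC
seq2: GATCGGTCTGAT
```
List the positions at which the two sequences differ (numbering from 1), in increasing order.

Scanning 1-based: 1: T/G; 5: T/G; 10: C/G; 11: T/A; 12: C/T.

1, 5, 10, 11, 12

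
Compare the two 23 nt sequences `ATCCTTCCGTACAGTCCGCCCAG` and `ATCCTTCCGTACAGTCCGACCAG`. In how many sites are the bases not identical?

1

Mismatches (1-based): site 19: C→A.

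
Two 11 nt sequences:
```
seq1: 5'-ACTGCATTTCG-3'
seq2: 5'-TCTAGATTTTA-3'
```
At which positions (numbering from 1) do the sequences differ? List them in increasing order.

Differences at position 1 (A→T), position 4 (G→A), position 5 (C→G), position 10 (C→T), position 11 (G→A).

1, 4, 5, 10, 11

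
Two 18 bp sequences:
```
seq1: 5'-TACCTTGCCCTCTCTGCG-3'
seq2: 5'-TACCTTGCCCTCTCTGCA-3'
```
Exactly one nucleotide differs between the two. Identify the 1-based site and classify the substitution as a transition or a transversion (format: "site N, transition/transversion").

site 18, transition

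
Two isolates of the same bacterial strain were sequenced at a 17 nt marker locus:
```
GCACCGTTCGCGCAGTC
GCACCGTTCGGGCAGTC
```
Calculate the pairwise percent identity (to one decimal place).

94.1%

1 position differs (11), so 16 of 17 match: 16/17 = 94.12%.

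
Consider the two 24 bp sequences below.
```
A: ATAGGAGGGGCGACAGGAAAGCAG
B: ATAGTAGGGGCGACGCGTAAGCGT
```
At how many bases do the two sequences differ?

6

The sequences differ at bases 5, 15, 16, 18, 23, 24 (1-based) — 6 in total.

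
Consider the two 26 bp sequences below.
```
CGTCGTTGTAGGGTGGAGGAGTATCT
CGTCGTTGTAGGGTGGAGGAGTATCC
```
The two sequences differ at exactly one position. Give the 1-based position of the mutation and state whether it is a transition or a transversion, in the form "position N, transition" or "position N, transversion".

Position 26 changes T→C. T is a pyrimidine and C is a pyrimidine, so this is a transition.

position 26, transition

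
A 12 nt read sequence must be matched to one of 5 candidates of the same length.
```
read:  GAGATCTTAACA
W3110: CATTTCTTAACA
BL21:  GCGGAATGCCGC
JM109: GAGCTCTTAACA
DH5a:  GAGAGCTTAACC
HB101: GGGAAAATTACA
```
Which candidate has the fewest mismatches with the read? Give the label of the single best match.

JM109

W3110 differs at 3 positions; BL21 differs at 9 positions; JM109 differs at 1 position; DH5a differs at 2 positions; HB101 differs at 5 positions. The closest is JM109.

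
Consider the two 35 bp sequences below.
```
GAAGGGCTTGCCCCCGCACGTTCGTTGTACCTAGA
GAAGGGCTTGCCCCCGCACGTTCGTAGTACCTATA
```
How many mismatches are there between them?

Comparing position by position, 2 bases differ: 26 (T/A), 34 (G/T).

2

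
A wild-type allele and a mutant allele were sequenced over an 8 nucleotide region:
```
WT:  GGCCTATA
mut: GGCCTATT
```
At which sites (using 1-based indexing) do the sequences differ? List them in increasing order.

Differences at site 8 (A→T).

8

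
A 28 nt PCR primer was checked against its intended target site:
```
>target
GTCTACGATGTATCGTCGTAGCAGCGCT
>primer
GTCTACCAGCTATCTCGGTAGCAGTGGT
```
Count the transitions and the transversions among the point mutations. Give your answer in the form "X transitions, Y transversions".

Transitions (purine↔purine or pyrimidine↔pyrimidine): 16 T→C, 25 C→T.
Transversions (purine↔pyrimidine): 7 G→C, 9 T→G, 10 G→C, 15 G→T, 17 C→G, 27 C→G.

2 transitions, 6 transversions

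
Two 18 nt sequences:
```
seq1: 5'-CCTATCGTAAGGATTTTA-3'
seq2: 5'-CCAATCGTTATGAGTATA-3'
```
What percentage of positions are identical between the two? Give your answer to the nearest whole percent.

72%

5 positions differ (3, 9, 11, 14, 16), so 13 of 18 match: 13/18 = 72.22%.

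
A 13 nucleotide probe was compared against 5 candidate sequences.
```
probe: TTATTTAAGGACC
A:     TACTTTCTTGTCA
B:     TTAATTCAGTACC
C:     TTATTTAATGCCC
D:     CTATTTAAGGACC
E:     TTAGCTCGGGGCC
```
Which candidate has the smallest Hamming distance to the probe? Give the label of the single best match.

Hamming distances to probe — A: 7; B: 3; C: 2; D: 1; E: 5.
Smallest is D with 1 mismatch.

D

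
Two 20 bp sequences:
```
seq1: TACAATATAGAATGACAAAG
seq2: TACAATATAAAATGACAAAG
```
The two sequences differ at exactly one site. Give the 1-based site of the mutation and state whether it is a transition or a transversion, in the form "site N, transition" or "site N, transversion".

site 10, transition

The sequences differ only at site 10: G→A (purine→purine), a transition.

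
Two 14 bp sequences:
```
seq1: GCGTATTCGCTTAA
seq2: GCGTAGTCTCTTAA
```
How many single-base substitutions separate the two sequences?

2

Comparing position by position, 2 positions differ: 6 (T/G), 9 (G/T).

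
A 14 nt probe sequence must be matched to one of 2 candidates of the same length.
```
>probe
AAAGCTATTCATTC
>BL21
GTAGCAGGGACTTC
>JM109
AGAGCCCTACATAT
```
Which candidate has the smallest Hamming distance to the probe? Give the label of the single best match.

BL21 differs at 8 positions; JM109 differs at 6 positions. The closest is JM109.

JM109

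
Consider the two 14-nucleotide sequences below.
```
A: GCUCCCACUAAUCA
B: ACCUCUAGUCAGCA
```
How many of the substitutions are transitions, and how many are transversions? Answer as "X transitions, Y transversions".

4 transitions, 3 transversions

Mismatches (1-based):
base 1: G→A (purine→purine, transition)
base 3: U→C (pyrimidine→pyrimidine, transition)
base 4: C→U (pyrimidine→pyrimidine, transition)
base 6: C→U (pyrimidine→pyrimidine, transition)
base 8: C→G (pyrimidine→purine, transversion)
base 10: A→C (purine→pyrimidine, transversion)
base 12: U→G (pyrimidine→purine, transversion)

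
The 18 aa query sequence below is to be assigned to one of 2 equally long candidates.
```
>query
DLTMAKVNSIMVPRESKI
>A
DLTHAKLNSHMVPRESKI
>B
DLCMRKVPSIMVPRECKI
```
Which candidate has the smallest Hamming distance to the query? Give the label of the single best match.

Hamming distances to query — A: 3; B: 4.
Smallest is A with 3 mismatches.

A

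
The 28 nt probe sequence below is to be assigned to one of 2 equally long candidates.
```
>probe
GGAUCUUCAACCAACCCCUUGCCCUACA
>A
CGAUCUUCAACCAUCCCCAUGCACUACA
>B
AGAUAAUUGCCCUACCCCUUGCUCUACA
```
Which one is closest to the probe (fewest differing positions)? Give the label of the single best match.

A

A differs at 4 positions; B differs at 8 positions. The closest is A.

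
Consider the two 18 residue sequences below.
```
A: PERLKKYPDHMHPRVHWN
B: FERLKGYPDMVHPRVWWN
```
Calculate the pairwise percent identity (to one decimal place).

72.2%

Mismatches at positions 1, 6, 10, 11, 16 (1-based): 5 of 18.
Identical positions: 13/18 = 72.22% → 72.2%.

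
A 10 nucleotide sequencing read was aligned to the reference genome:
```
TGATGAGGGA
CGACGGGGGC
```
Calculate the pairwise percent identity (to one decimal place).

Mismatches at positions 1, 4, 6, 10 (1-based): 4 of 10.
Identical positions: 6/10 = 60% → 60.0%.

60.0%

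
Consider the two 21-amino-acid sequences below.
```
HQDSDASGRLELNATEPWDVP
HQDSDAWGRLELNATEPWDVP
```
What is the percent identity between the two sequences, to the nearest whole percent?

Mismatch at position 7 (1-based): 1 of 21.
Identical positions: 20/21 = 95.24% → 95%.

95%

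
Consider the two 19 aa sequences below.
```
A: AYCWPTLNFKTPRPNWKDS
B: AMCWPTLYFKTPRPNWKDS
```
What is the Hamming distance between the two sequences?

Mismatches (1-based): position 2: Y→M; position 8: N→Y.

2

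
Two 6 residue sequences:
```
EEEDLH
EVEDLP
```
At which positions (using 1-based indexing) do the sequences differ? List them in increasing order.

2, 6

Scanning 1-based: 2: E/V; 6: H/P.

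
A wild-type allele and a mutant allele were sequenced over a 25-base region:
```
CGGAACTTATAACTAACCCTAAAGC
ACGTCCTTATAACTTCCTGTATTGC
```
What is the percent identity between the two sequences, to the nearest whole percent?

10 positions differ (1, 2, 4, 5, 15, 16, 18, 19, 22, 23), so 15 of 25 match: 15/25 = 60%.

60%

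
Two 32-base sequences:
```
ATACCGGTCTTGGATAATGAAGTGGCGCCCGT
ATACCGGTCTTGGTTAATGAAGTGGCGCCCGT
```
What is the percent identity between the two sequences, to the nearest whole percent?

Mismatch at position 14 (1-based): 1 of 32.
Identical positions: 31/32 = 96.88% → 97%.

97%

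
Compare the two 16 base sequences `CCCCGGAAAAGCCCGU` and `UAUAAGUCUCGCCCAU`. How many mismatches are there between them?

10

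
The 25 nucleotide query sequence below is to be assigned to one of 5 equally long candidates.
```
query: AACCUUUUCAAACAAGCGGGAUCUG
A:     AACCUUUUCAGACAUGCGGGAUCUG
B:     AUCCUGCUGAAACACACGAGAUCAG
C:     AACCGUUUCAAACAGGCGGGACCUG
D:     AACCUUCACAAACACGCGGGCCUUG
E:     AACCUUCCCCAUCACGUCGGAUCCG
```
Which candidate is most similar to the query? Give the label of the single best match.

A

Hamming distances to query — A: 2; B: 8; C: 3; D: 6; E: 8.
Smallest is A with 2 mismatches.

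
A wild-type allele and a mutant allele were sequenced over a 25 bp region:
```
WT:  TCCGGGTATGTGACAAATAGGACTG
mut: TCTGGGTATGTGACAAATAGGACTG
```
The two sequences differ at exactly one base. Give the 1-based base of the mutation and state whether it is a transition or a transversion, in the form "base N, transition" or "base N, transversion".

Base 3 changes C→T. C is a pyrimidine and T is a pyrimidine, so this is a transition.

base 3, transition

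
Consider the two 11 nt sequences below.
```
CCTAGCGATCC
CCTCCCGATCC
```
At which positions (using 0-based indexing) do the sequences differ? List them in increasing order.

Differences at position 3 (A→C), position 4 (G→C).

3, 4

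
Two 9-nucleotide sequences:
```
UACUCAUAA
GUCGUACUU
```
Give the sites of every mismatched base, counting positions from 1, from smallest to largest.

1, 2, 4, 5, 7, 8, 9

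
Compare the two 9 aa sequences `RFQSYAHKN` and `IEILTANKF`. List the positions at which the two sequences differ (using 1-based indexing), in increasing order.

1, 2, 3, 4, 5, 7, 9

Scanning 1-based: 1: R/I; 2: F/E; 3: Q/I; 4: S/L; 5: Y/T; 7: H/N; 9: N/F.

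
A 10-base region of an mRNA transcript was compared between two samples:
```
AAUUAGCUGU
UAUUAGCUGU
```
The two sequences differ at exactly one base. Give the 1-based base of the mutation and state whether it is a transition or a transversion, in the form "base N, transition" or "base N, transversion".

base 1, transversion

Base 1 changes A→U. A is a purine and U is a pyrimidine, so this is a transversion.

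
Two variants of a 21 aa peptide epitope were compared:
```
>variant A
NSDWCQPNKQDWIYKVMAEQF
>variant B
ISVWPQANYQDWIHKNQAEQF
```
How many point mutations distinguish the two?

8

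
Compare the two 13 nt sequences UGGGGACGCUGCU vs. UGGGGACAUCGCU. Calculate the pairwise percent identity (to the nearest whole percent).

77%

Mismatches at positions 8, 9, 10 (1-based): 3 of 13.
Identical positions: 10/13 = 76.92% → 77%.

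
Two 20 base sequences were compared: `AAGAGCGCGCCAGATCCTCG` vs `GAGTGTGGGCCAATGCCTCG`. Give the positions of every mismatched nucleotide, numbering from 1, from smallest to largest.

Scanning 1-based: 1: A/G; 4: A/T; 6: C/T; 8: C/G; 13: G/A; 14: A/T; 15: T/G.

1, 4, 6, 8, 13, 14, 15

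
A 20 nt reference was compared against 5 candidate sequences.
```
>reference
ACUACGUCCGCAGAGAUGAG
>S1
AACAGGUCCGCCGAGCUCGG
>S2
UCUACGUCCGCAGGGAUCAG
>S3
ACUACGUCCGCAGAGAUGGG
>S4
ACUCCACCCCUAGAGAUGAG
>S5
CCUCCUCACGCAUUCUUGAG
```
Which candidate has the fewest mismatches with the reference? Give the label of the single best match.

S3

S1 differs at 7 sites; S2 differs at 3 sites; S3 differs at 1 site; S4 differs at 5 sites; S5 differs at 9 sites. The closest is S3.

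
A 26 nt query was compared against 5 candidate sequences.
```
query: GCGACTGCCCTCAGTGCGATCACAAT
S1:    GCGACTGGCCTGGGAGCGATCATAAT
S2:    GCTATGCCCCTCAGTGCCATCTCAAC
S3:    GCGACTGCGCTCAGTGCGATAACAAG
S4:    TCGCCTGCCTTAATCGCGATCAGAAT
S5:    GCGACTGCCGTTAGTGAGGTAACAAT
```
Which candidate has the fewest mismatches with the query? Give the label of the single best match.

S3

Hamming distances to query — S1: 5; S2: 7; S3: 3; S4: 7; S5: 5.
Smallest is S3 with 3 mismatches.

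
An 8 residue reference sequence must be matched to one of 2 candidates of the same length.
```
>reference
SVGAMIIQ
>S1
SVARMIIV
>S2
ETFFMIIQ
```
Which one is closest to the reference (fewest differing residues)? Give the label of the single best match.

S1

S1 differs at 3 residues; S2 differs at 4 residues. The closest is S1.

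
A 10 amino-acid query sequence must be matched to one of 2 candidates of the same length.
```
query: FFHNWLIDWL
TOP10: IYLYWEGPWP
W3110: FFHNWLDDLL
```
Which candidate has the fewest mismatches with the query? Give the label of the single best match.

W3110

Hamming distances to query — TOP10: 8; W3110: 2.
Smallest is W3110 with 2 mismatches.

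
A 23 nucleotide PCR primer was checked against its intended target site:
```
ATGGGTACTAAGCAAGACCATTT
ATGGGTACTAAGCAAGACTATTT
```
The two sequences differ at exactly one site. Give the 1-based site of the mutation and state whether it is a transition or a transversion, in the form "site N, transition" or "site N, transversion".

site 19, transition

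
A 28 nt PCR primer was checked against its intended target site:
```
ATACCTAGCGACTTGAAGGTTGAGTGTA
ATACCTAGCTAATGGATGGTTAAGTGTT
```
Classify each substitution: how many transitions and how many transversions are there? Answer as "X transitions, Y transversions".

Transitions (purine↔purine or pyrimidine↔pyrimidine): 22 G→A.
Transversions (purine↔pyrimidine): 10 G→T, 12 C→A, 14 T→G, 17 A→T, 28 A→T.

1 transition, 5 transversions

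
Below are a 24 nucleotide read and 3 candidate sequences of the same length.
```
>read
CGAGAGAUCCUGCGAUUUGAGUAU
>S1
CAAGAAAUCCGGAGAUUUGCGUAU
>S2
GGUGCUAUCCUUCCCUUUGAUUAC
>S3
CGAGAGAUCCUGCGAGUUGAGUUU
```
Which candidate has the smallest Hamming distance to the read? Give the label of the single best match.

Hamming distances to read — S1: 5; S2: 9; S3: 2.
Smallest is S3 with 2 mismatches.

S3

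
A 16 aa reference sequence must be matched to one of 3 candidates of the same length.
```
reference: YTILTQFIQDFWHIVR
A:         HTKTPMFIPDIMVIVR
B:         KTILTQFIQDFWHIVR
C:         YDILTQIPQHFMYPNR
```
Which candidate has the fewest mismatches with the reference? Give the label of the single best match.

B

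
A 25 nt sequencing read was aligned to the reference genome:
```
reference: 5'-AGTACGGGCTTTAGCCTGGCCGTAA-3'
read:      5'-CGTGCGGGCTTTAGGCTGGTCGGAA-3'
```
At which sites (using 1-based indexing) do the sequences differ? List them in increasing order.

1, 4, 15, 20, 23

Scanning 1-based: 1: A/C; 4: A/G; 15: C/G; 20: C/T; 23: T/G.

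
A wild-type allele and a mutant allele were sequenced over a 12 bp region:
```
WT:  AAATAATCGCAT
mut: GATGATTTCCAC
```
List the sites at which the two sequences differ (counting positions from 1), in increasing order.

Scanning 1-based: 1: A/G; 3: A/T; 4: T/G; 6: A/T; 8: C/T; 9: G/C; 12: T/C.

1, 3, 4, 6, 8, 9, 12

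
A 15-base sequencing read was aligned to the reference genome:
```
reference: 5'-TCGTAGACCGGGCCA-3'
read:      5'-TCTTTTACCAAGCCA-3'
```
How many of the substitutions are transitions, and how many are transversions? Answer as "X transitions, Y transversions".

Transitions (purine↔purine or pyrimidine↔pyrimidine): 10 G→A, 11 G→A.
Transversions (purine↔pyrimidine): 3 G→T, 5 A→T, 6 G→T.

2 transitions, 3 transversions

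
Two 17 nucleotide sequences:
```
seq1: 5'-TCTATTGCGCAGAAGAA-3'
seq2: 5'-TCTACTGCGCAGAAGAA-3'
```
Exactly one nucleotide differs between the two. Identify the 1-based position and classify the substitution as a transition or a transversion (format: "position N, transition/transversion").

The sequences differ only at position 5: T→C (pyrimidine→pyrimidine), a transition.

position 5, transition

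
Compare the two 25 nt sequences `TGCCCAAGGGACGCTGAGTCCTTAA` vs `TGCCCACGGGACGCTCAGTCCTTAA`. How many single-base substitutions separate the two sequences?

Mismatches (1-based): position 7: A→C; position 16: G→C.

2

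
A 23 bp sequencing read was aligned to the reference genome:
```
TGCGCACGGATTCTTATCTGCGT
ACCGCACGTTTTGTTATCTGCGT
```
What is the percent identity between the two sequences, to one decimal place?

78.3%

5 positions differ (1, 2, 9, 10, 13), so 18 of 23 match: 18/23 = 78.26%.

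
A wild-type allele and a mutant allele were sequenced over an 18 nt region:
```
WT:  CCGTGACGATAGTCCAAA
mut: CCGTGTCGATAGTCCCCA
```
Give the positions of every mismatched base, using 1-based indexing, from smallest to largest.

Differences at position 6 (A→T), position 16 (A→C), position 17 (A→C).

6, 16, 17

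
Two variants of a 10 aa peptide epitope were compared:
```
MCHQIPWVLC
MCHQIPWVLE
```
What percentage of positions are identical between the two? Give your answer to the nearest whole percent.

1 position differs (10), so 9 of 10 match: 9/10 = 90%.

90%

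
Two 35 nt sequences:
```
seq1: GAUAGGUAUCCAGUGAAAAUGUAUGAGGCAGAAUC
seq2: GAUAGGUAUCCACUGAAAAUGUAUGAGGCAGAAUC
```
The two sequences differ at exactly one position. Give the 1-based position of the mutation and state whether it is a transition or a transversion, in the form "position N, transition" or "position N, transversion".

position 13, transversion

Position 13 changes G→C. G is a purine and C is a pyrimidine, so this is a transversion.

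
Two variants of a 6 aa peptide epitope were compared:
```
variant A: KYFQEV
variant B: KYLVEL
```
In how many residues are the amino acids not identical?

Comparing position by position, 3 residues differ: 3 (F/L), 4 (Q/V), 6 (V/L).

3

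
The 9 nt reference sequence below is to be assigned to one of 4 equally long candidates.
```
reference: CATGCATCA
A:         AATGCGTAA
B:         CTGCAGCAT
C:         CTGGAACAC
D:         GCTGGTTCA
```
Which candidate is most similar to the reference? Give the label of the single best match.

A differs at 3 sites; B differs at 8 sites; C differs at 6 sites; D differs at 4 sites. The closest is A.

A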